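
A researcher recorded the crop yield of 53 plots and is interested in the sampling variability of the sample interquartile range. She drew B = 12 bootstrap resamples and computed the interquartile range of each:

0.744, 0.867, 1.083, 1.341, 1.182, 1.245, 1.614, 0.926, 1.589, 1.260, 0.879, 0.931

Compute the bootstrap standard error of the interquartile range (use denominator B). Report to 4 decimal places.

SE* = 0.2717

Bootstrap SE is the standard deviation of the 12 replicate interquartile ranges.
Mean of replicates: (0.744 + 0.867 + 1.083 + 1.341 + 1.182 + 1.245 + 1.614 + 0.926 + 1.589 + 1.260 + 0.879 + 0.931) / 12 = 13.66100 / 12 = 1.13842
Sum of squared deviations: (−0.39442)² + (−0.27142)² + (−0.05542)² + (+0.20258)² + (+0.04358)² + (+0.10658)² + (+0.47558)² + (−0.21242)² + (+0.45058)² + (+0.12158)² + (−0.25942)² + (−0.20742)² = 0.88603
Variance = 0.88603 / 12 = 0.07384
SE* = √0.07384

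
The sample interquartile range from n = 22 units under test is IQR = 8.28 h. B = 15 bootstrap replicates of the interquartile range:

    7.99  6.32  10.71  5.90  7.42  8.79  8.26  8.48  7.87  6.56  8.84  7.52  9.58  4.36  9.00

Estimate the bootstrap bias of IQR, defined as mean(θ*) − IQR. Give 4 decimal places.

mean(θ*) = (7.99 + 6.32 + 10.71 + 5.90 + 7.42 + 8.79 + 8.26 + 8.48 + 7.87 + 6.56 + 8.84 + 7.52 + 9.58 + 4.36 + 9.00) / 15 = 7.84000
bias = 7.84000 − 8.28

bias = −0.4400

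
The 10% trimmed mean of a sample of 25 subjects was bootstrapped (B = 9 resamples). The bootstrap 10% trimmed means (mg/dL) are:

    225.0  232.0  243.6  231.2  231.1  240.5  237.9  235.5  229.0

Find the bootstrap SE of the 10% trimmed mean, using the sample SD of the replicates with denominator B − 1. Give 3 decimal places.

Bootstrap SE is the standard deviation of the 9 replicate 10% trimmed means.
Mean of replicates: (225.0 + 232.0 + 243.6 + 231.2 + 231.1 + 240.5 + 237.9 + 235.5 + 229.0) / 9 = 2105.8000 / 9 = 233.9778
Sum of squared deviations: (−8.9778)² + (−1.9778)² + (+9.6222)² + (−2.7778)² + (−2.8778)² + (+6.5222)² + (+3.9222)² + (+1.5222)² + (−4.9778)² = 278.1156
Variance = 278.1156 / 8 = 34.7644
SE* = √34.7644

SE* = 5.896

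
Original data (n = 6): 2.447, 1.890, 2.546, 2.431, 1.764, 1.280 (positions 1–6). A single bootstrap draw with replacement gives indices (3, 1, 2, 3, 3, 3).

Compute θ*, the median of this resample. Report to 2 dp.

Resample values: 2.546, 2.447, 1.890, 2.546, 2.546, 2.546.
Sorted: 1.890, 2.447, 2.546, 2.546, 2.546, 2.546
Median = average of the two middle values = 2.55

θ* = 2.55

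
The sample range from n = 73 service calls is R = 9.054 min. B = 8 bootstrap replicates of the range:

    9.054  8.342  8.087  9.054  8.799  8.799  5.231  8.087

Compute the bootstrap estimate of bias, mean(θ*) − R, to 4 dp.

bias = −0.8724

mean(θ*) = (9.054 + 8.342 + 8.087 + 9.054 + 8.799 + 8.799 + 5.231 + 8.087) / 8 = 8.18163
bias = 8.18163 − 9.054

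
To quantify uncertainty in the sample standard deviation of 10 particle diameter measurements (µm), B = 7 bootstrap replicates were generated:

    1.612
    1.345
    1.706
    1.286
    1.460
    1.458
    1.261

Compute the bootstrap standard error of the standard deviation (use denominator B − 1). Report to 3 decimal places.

SE* = 0.166

Bootstrap SE is the standard deviation of the 7 replicate standard deviations.
Mean of replicates: (1.612 + 1.345 + 1.706 + 1.286 + 1.460 + 1.458 + 1.261) / 7 = 10.1280 / 7 = 1.4469
Sum of squared deviations: (+0.1651)² + (−0.1019)² + (+0.2591)² + (−0.1609)² + (+0.0131)² + (+0.0111)² + (−0.1859)² = 0.1655
Variance = 0.1655 / 6 = 0.0276
SE* = √0.0276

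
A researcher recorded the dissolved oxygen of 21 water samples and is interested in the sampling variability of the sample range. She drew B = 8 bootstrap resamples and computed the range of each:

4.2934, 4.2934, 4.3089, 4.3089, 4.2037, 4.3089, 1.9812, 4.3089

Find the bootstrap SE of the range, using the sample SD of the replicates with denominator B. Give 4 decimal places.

SE* = 0.7641

Bootstrap SE is the standard deviation of the 8 replicate ranges.
Mean of replicates: (4.2934 + 4.2934 + 4.3089 + 4.3089 + 4.2037 + 4.3089 + 1.9812 + 4.3089) / 8 = 32.00730 / 8 = 4.00091
Sum of squared deviations: (+0.29249)² + (+0.29249)² + (+0.30799)² + (+0.30799)² + (+0.20279)² + (+0.30799)² + (−2.01971)² + (+0.30799)² = 4.67088
Variance = 4.67088 / 8 = 0.58386
SE* = √0.58386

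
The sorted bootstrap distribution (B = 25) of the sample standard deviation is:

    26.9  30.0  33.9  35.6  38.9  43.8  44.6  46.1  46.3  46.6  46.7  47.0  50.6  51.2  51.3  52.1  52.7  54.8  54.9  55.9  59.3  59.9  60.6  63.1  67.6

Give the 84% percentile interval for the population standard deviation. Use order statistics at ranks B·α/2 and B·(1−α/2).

(30.0, 60.6)

α = 0.16; lower rank = 25 × 0.080 = 2; upper rank = 25 × 0.920 = 23.
The 2nd smallest replicate is 30.0; the 23rd is 60.6.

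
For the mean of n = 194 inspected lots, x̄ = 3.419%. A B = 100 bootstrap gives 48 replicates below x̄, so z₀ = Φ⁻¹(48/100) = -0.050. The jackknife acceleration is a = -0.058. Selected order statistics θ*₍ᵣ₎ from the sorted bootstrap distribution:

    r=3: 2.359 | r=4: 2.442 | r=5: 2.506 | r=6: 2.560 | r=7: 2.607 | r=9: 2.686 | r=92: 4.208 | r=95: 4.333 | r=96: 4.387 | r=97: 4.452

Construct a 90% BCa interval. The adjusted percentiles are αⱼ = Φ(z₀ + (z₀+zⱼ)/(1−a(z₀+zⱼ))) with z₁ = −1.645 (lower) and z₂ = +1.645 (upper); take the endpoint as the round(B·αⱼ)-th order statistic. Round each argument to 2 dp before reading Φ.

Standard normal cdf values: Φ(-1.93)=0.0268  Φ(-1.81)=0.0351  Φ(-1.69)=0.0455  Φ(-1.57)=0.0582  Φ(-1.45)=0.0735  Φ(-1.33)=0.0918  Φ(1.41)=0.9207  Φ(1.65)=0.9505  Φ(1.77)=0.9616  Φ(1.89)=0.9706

Lower: z₀ + z₁ = -0.050 + (-1.645) = -1.695; 1 − a(z₀+z₁) = 1 − (-0.058)(-1.695) = 0.9017; argument = -0.050 + (-1.695)/0.9017 = -1.9298 → -1.93.
α₁ = Φ(-1.93) = 0.0268; rank = round(100 × 0.0268) = 3; θ*₍3₎ = 2.359.
Upper: z₀ + z₂ = 1.595; 1 − a(z₀+z₂) = 1.0925; argument = 1.4099 → 1.41; α₂ = 0.9207; rank = 92; θ*₍92₎ = 4.208.

(2.359, 4.208)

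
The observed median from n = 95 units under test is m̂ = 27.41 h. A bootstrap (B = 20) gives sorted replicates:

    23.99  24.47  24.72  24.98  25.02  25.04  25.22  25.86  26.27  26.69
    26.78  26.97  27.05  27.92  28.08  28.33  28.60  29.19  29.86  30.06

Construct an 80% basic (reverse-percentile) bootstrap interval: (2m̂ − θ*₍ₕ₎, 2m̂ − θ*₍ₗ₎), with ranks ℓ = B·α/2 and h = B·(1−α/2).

(25.63, 30.35)

Percentile endpoints at ranks 2 and 18: θ*₍2₎ = 24.47, θ*₍18₎ = 29.19.
Basic interval reflects these around m̂:
  lower = 2 × 27.41 − 29.19 = 25.63
  upper = 2 × 27.41 − 24.47 = 30.35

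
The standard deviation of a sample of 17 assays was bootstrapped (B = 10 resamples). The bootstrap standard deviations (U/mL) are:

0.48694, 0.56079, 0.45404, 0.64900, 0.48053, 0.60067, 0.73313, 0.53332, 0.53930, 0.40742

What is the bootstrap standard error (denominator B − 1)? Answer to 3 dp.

SE* = 0.097

Bootstrap SE is the standard deviation of the 10 replicate standard deviations.
Mean of replicates: (0.48694 + 0.56079 + 0.45404 + 0.64900 + 0.48053 + 0.60067 + 0.73313 + 0.53332 + 0.53930 + 0.40742) / 10 = 5.445140 / 10 = 0.544514
Sum of squared deviations: (−0.057574)² + (+0.016276)² + (−0.090474)² + (+0.104486)² + (−0.063984)² + (+0.056156)² + (+0.188616)² + (−0.011194)² + (−0.005214)² + (−0.137094)² = 0.084453
Variance = 0.084453 / 9 = 0.009384
SE* = √0.009384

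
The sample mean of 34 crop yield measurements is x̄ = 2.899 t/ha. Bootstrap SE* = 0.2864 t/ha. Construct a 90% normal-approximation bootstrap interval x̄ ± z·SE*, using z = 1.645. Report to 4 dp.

Margin = 1.645 × 0.2864 = 0.47113
Interval: 2.899 ± 0.47113

(2.4279, 3.3701)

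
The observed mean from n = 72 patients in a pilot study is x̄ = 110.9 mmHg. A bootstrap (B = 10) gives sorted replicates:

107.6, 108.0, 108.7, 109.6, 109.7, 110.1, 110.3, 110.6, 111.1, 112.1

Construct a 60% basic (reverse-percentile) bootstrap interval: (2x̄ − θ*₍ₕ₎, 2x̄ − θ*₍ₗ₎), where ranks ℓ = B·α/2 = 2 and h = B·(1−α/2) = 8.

Percentile endpoints at ranks 2 and 8: θ*₍2₎ = 108.0, θ*₍8₎ = 110.6.
Basic interval reflects these around x̄:
  lower = 2 × 110.9 − 110.6 = 111.2
  upper = 2 × 110.9 − 108.0 = 113.8

(111.2, 113.8)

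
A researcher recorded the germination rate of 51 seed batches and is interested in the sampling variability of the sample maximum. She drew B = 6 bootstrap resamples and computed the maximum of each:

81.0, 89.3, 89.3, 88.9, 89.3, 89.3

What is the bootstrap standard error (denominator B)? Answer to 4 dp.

Bootstrap SE is the standard deviation of the 6 replicate maximums.
Mean of replicates: (81.0 + 89.3 + 89.3 + 88.9 + 89.3 + 89.3) / 6 = 527.10000 / 6 = 87.85000
Sum of squared deviations: (−6.85000)² + (+1.45000)² + (+1.45000)² + (+1.05000)² + (+1.45000)² + (+1.45000)² = 56.43500
Variance = 56.43500 / 6 = 9.40583
SE* = √9.40583

SE* = 3.0669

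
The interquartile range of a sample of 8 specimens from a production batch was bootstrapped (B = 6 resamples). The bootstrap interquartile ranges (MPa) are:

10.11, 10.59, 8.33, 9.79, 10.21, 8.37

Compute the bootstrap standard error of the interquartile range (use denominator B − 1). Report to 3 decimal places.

SE* = 0.976

Bootstrap SE is the standard deviation of the 6 replicate interquartile ranges.
Mean of replicates: (10.11 + 10.59 + 8.33 + 9.79 + 10.21 + 8.37) / 6 = 57.4000 / 6 = 9.5667
Sum of squared deviations: (+0.5433)² + (+1.0233)² + (−1.2367)² + (+0.2233)² + (+0.6433)² + (−1.1967)² = 4.7675
Variance = 4.7675 / 5 = 0.9535
SE* = √0.9535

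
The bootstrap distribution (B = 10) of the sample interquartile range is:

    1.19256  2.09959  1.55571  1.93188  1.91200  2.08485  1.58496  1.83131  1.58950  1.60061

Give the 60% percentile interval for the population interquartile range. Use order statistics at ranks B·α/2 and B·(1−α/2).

(1.55571, 1.93188)

Sorted replicates: 1.19256, 1.55571, 1.58496, 1.58950, 1.60061, 1.83131, 1.91200, 1.93188, 2.08485, 2.09959
α = 0.40; lower rank = 10 × 0.200 = 2; upper rank = 10 × 0.800 = 8.
The 2nd smallest replicate is 1.55571; the 8th is 1.93188.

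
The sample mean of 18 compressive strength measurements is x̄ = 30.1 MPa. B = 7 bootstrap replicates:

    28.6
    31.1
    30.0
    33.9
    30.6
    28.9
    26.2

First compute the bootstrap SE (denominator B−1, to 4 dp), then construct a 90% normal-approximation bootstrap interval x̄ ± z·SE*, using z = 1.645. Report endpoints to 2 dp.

Mean of replicates = 29.9000; sum of squared deviations = 34.3200; SE* = √(34.3200/6) = 2.3917
Margin = 1.645 × 2.3917 = 3.934
Interval: 30.1 ± 3.934

(26.17, 34.03)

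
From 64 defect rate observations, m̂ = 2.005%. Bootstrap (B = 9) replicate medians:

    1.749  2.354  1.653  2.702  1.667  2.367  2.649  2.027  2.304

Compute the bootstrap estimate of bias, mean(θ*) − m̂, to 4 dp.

bias = +0.1586

mean(θ*) = (1.749 + 2.354 + 1.653 + 2.702 + 1.667 + 2.367 + 2.649 + 2.027 + 2.304) / 9 = 2.16356
bias = 2.16356 − 2.005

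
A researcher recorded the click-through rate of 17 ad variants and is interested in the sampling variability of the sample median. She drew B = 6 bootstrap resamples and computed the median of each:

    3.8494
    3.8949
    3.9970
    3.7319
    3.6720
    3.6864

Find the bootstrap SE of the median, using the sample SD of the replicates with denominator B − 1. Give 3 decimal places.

SE* = 0.130

Bootstrap SE is the standard deviation of the 6 replicate medians.
Mean of replicates: (3.8494 + 3.8949 + 3.9970 + 3.7319 + 3.6720 + 3.6864) / 6 = 22.83160 / 6 = 3.80527
Sum of squared deviations: (+0.04413)² + (+0.08963)² + (+0.19173)² + (−0.07337)² + (−0.13327)² + (−0.11887)² = 0.08402
Variance = 0.08402 / 5 = 0.01680
SE* = √0.01680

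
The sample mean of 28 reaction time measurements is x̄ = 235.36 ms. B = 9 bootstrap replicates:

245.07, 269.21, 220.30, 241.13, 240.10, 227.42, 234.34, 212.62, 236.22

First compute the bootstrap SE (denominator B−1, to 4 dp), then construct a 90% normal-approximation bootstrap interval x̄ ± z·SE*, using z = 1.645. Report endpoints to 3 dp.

Mean of replicates = 236.2678; sum of squared deviations = 2097.1854; SE* = √(2097.1854/8) = 16.1910
Margin = 1.645 × 16.1910 = 26.6342
Interval: 235.36 ± 26.6342

(208.726, 261.994)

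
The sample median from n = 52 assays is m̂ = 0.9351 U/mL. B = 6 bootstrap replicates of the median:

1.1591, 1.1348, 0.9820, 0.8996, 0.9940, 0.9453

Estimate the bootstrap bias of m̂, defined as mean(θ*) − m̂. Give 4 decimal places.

mean(θ*) = (1.1591 + 1.1348 + 0.9820 + 0.8996 + 0.9940 + 0.9453) / 6 = 1.01913
bias = 1.01913 − 0.9351

bias = +0.0840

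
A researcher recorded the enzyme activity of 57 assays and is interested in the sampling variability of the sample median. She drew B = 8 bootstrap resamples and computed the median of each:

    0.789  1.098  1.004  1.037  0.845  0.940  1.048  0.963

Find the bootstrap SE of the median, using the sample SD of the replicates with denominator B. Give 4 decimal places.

SE* = 0.0983

Bootstrap SE is the standard deviation of the 8 replicate medians.
Mean of replicates: (0.789 + 1.098 + 1.004 + 1.037 + 0.845 + 0.940 + 1.048 + 0.963) / 8 = 7.72400 / 8 = 0.96550
Sum of squared deviations: (−0.17650)² + (+0.13250)² + (+0.03850)² + (+0.07150)² + (−0.12050)² + (−0.02550)² + (+0.08250)² + (−0.00250)² = 0.07729
Variance = 0.07729 / 8 = 0.00966
SE* = √0.00966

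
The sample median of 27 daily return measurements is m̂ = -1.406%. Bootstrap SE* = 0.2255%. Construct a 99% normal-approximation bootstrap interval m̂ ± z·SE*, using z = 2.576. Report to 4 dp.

Margin = 2.576 × 0.2255 = 0.58089
Interval: -1.406 ± 0.58089

(-1.9869, -0.8251)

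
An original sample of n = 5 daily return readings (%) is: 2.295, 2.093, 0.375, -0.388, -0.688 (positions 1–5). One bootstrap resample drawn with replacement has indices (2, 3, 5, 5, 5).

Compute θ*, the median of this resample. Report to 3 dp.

Resample values: 2.093, 0.375, -0.688, -0.688, -0.688.
Sorted: -0.688, -0.688, -0.688, 0.375, 2.093
Median = middle value = -0.688

θ* = -0.688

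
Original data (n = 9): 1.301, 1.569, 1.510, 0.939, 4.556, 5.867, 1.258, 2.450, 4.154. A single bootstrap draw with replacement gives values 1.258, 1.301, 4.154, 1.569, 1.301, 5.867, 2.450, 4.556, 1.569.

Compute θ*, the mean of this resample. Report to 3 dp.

θ* = 2.669

Mean = (1.258 + 1.301 + 4.154 + 1.569 + 1.301 + 5.867 + 2.450 + 4.556 + 1.569) / 9 = 24.0250 / 9 = 2.669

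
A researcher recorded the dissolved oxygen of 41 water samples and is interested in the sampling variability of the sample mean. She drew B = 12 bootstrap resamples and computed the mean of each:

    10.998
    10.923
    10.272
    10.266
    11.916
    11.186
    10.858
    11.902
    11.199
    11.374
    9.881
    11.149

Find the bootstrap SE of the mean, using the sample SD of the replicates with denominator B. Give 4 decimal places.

Bootstrap SE is the standard deviation of the 12 replicate means.
Mean of replicates: (10.998 + 10.923 + 10.272 + 10.266 + 11.916 + 11.186 + 10.858 + 11.902 + 11.199 + 11.374 + 9.881 + 11.149) / 12 = 131.92400 / 12 = 10.99367
Sum of squared deviations: (+0.00433)² + (−0.07067)² + (−0.72167)² + (−0.72767)² + (+0.92233)² + (+0.19233)² + (−0.13567)² + (+0.90833)² + (+0.20533)² + (+0.38033)² + (−1.11267)² + (+0.15533)² = 4.23545
Variance = 4.23545 / 12 = 0.35295
SE* = √0.35295

SE* = 0.5941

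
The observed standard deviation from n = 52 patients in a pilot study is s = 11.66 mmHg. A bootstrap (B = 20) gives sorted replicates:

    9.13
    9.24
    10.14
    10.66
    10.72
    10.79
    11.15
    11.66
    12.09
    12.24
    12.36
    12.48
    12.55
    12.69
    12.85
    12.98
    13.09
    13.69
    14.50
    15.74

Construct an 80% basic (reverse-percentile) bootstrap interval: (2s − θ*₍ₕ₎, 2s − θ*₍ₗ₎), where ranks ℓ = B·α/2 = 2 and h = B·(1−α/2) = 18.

Percentile endpoints at ranks 2 and 18: θ*₍2₎ = 9.24, θ*₍18₎ = 13.69.
Basic interval reflects these around s:
  lower = 2 × 11.66 − 13.69 = 9.63
  upper = 2 × 11.66 − 9.24 = 14.08

(9.63, 14.08)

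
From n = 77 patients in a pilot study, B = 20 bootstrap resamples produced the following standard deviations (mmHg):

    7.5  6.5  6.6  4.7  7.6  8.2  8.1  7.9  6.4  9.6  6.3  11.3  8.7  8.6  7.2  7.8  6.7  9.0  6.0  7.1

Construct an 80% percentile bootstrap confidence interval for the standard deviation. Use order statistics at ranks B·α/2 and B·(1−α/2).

Sorted replicates: 4.7, 6.0, 6.3, 6.4, 6.5, 6.6, 6.7, 7.1, 7.2, 7.5, 7.6, 7.8, 7.9, 8.1, 8.2, 8.6, 8.7, 9.0, 9.6, 11.3
α = 0.20; lower rank = 20 × 0.100 = 2; upper rank = 20 × 0.900 = 18.
The 2nd smallest replicate is 6.0; the 18th is 9.0.

(6.0, 9.0)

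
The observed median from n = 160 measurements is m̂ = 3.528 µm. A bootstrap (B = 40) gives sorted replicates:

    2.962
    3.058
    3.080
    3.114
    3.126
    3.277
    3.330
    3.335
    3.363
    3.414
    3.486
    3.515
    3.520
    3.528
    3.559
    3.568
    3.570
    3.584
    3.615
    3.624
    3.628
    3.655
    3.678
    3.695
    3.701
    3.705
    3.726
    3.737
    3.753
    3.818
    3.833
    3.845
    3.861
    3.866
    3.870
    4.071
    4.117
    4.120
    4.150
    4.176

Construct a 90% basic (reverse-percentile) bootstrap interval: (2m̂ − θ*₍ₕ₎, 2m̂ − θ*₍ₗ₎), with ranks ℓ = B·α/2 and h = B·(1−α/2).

(2.936, 3.998)

Percentile endpoints at ranks 2 and 38: θ*₍2₎ = 3.058, θ*₍38₎ = 4.120.
Basic interval reflects these around m̂:
  lower = 2 × 3.528 − 4.120 = 2.936
  upper = 2 × 3.528 − 3.058 = 3.998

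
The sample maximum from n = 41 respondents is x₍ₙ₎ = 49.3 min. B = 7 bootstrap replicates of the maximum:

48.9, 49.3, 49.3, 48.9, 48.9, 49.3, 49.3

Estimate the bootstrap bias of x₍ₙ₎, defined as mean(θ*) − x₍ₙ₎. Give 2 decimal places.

mean(θ*) = (48.9 + 49.3 + 49.3 + 48.9 + 48.9 + 49.3 + 49.3) / 7 = 49.129
bias = 49.129 − 49.3

bias = −0.17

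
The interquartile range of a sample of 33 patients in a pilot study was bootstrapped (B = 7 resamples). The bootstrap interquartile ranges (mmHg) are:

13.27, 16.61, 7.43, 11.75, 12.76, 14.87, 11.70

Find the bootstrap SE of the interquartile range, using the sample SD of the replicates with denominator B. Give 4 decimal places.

SE* = 2.6716

Bootstrap SE is the standard deviation of the 7 replicate interquartile ranges.
Mean of replicates: (13.27 + 16.61 + 7.43 + 11.75 + 12.76 + 14.87 + 11.70) / 7 = 88.39000 / 7 = 12.62714
Sum of squared deviations: (+0.64286)² + (+3.98286)² + (−5.19714)² + (−0.87714)² + (+0.13286)² + (+2.24286)² + (−0.92714)² = 49.96374
Variance = 49.96374 / 7 = 7.13768
SE* = √7.13768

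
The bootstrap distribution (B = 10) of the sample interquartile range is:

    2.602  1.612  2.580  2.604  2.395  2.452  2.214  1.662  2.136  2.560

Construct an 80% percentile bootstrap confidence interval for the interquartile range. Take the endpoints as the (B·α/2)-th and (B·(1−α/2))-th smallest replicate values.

Sorted replicates: 1.612, 1.662, 2.136, 2.214, 2.395, 2.452, 2.560, 2.580, 2.602, 2.604
α = 0.20; lower rank = 10 × 0.100 = 1; upper rank = 10 × 0.900 = 9.
The 1st smallest replicate is 1.612; the 9th is 2.602.

(1.612, 2.602)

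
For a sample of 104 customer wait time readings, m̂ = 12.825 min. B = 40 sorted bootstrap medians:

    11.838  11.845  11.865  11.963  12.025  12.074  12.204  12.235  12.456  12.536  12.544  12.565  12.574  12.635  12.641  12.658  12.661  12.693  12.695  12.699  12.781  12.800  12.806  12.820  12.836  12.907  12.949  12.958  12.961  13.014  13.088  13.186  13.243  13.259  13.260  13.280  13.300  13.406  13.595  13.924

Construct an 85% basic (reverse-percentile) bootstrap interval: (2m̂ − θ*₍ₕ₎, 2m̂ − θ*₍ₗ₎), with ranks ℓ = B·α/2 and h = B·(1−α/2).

Percentile endpoints at ranks 3 and 37: θ*₍3₎ = 11.865, θ*₍37₎ = 13.300.
Basic interval reflects these around m̂:
  lower = 2 × 12.825 − 13.300 = 12.350
  upper = 2 × 12.825 − 11.865 = 13.785

(12.350, 13.785)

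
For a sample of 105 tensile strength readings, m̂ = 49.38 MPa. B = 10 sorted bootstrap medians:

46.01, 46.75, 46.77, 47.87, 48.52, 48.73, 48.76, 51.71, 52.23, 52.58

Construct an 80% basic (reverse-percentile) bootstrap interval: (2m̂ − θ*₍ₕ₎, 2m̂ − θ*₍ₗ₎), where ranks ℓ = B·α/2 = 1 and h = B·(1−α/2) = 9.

(46.53, 52.75)

Percentile endpoints at ranks 1 and 9: θ*₍1₎ = 46.01, θ*₍9₎ = 52.23.
Basic interval reflects these around m̂:
  lower = 2 × 49.38 − 52.23 = 46.53
  upper = 2 × 49.38 − 46.01 = 52.75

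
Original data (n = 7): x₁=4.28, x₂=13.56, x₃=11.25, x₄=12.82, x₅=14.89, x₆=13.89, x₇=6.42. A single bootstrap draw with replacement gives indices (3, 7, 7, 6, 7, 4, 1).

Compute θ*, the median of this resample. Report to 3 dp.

θ* = 6.420

Resample values: 11.25, 6.42, 6.42, 13.89, 6.42, 12.82, 4.28.
Sorted: 4.28, 6.42, 6.42, 6.42, 11.25, 12.82, 13.89
Median = middle value = 6.420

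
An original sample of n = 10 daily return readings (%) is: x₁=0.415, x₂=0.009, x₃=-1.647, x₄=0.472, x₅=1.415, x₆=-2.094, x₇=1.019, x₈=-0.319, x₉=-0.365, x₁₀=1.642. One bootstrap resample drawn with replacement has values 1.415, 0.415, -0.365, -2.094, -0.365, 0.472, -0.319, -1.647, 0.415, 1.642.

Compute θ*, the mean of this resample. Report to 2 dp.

Mean = (1.415 + 0.415 + (-0.365) + (-2.094) + (-0.365) + 0.472 + (-0.319) + (-1.647) + 0.415 + 1.642) / 10 = -0.4310 / 10 = -0.04

θ* = -0.04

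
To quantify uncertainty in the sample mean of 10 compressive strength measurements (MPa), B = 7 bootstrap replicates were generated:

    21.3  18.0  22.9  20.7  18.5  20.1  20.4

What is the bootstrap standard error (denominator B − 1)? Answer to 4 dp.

Bootstrap SE is the standard deviation of the 7 replicate means.
Mean of replicates: (21.3 + 18.0 + 22.9 + 20.7 + 18.5 + 20.1 + 20.4) / 7 = 141.90000 / 7 = 20.27143
Sum of squared deviations: (+1.02857)² + (−2.27143)² + (+2.62857)² + (+0.42857)² + (−1.77143)² + (−0.17143)² + (+0.12857)² = 16.49429
Variance = 16.49429 / 6 = 2.74905
SE* = √2.74905

SE* = 1.6580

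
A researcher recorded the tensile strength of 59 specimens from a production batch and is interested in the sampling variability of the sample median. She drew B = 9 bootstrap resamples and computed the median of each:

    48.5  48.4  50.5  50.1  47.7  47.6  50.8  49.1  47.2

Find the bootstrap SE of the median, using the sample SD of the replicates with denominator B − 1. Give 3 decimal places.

Bootstrap SE is the standard deviation of the 9 replicate medians.
Mean of replicates: (48.5 + 48.4 + 50.5 + 50.1 + 47.7 + 47.6 + 50.8 + 49.1 + 47.2) / 9 = 439.9000 / 9 = 48.8778
Sum of squared deviations: (−0.3778)² + (−0.4778)² + (+1.6222)² + (+1.2222)² + (−1.1778)² + (−1.2778)² + (+1.9222)² + (+0.2222)² + (−1.6778)² = 14.0756
Variance = 14.0756 / 8 = 1.7594
SE* = √1.7594

SE* = 1.326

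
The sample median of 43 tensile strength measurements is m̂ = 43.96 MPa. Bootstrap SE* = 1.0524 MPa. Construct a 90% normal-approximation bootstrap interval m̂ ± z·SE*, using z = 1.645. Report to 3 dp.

(42.229, 45.691)

Margin = 1.645 × 1.0524 = 1.7312
Interval: 43.96 ± 1.7312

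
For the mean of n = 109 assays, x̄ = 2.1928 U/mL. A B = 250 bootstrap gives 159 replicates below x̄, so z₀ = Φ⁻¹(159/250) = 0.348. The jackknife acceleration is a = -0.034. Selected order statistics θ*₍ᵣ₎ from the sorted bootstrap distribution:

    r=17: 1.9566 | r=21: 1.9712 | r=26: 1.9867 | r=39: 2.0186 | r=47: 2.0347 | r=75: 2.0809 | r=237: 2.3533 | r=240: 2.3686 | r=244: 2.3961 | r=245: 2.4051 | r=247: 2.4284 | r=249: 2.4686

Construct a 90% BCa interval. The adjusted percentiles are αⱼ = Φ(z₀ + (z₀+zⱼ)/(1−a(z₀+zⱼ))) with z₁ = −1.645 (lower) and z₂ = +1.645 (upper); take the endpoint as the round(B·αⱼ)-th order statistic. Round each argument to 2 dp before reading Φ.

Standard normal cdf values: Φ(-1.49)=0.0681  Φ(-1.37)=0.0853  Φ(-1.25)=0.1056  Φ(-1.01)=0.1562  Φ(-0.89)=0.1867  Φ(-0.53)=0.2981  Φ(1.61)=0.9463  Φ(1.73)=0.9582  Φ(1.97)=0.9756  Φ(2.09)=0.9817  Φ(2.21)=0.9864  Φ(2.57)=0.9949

Lower: z₀ + z₁ = 0.348 + (-1.645) = -1.297; 1 − a(z₀+z₁) = 1 − (-0.034)(-1.297) = 0.9559; argument = 0.348 + (-1.297)/0.9559 = -1.0088 → -1.01.
α₁ = Φ(-1.01) = 0.1562; rank = round(250 × 0.1562) = 39; θ*₍39₎ = 2.0186.
Upper: z₀ + z₂ = 1.993; 1 − a(z₀+z₂) = 1.0678; argument = 2.2145 → 2.21; α₂ = 0.9864; rank = 247; θ*₍247₎ = 2.4284.

(2.0186, 2.4284)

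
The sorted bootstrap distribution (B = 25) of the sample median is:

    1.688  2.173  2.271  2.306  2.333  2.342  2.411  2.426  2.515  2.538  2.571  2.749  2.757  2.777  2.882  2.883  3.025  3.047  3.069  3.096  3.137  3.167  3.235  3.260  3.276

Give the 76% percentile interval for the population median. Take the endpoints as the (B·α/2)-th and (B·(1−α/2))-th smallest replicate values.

(2.271, 3.167)

α = 0.24; lower rank = 25 × 0.120 = 3; upper rank = 25 × 0.880 = 22.
The 3rd smallest replicate is 2.271; the 22nd is 3.167.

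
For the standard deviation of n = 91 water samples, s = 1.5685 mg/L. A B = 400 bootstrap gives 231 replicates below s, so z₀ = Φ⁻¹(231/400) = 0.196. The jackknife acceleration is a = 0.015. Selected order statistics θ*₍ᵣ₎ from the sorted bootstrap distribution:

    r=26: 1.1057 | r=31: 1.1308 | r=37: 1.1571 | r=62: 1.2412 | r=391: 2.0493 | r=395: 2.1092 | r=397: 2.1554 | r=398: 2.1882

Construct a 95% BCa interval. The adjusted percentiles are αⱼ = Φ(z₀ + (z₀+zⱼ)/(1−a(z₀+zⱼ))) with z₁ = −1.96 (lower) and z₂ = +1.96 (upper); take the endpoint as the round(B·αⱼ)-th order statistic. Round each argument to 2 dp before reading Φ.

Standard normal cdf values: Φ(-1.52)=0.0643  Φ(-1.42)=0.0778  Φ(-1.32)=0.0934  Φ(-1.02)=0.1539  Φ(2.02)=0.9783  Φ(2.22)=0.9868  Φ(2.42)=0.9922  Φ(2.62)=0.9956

(1.1057, 2.1554)

Lower: z₀ + z₁ = 0.196 + (-1.960) = -1.764; 1 − a(z₀+z₁) = 1 − (0.015)(-1.764) = 1.0265; argument = 0.196 + (-1.764)/1.0265 = -1.5225 → -1.52.
α₁ = Φ(-1.52) = 0.0643; rank = round(400 × 0.0643) = 26; θ*₍26₎ = 1.1057.
Upper: z₀ + z₂ = 2.156; 1 − a(z₀+z₂) = 0.9677; argument = 2.4241 → 2.42; α₂ = 0.9922; rank = 397; θ*₍397₎ = 2.1554.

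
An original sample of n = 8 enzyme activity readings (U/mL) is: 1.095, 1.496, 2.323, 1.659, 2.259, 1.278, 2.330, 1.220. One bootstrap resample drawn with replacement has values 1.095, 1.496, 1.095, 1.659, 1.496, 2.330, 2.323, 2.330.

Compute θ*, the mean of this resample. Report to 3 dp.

Mean = (1.095 + 1.496 + 1.095 + 1.659 + 1.496 + 2.330 + 2.323 + 2.330) / 8 = 13.8240 / 8 = 1.728

θ* = 1.728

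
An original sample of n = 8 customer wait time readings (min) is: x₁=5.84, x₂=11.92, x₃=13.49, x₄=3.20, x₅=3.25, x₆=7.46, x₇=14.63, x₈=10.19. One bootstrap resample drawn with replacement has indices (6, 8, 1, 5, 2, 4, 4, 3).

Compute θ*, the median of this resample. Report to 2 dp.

θ* = 6.65

Resample values: 7.46, 10.19, 5.84, 3.25, 11.92, 3.20, 3.20, 13.49.
Sorted: 3.20, 3.20, 3.25, 5.84, 7.46, 10.19, 11.92, 13.49
Median = average of the two middle values = 6.65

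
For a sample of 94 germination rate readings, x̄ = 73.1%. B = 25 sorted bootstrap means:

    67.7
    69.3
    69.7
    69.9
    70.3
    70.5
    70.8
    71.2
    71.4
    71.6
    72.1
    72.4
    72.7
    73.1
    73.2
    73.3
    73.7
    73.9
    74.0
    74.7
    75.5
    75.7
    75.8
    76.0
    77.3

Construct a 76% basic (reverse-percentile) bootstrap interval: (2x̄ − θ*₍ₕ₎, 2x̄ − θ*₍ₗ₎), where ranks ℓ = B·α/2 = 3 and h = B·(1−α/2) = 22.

Percentile endpoints at ranks 3 and 22: θ*₍3₎ = 69.7, θ*₍22₎ = 75.7.
Basic interval reflects these around x̄:
  lower = 2 × 73.1 − 75.7 = 70.5
  upper = 2 × 73.1 − 69.7 = 76.5

(70.5, 76.5)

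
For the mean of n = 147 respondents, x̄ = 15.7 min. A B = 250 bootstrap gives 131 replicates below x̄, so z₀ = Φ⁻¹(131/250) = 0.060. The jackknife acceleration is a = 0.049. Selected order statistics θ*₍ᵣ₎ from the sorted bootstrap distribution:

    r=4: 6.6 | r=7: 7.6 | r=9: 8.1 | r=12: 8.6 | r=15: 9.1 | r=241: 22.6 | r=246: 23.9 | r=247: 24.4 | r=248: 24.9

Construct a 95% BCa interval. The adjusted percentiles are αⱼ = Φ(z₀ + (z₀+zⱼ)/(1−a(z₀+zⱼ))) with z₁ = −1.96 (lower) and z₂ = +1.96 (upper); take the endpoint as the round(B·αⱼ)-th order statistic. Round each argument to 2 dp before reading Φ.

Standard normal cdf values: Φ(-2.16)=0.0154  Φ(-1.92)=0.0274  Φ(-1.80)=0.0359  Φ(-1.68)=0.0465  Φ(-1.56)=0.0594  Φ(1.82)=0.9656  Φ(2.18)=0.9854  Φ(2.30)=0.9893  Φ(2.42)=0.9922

Lower: z₀ + z₁ = 0.060 + (-1.960) = -1.900; 1 − a(z₀+z₁) = 1 − (0.049)(-1.900) = 1.0931; argument = 0.060 + (-1.900)/1.0931 = -1.6782 → -1.68.
α₁ = Φ(-1.68) = 0.0465; rank = round(250 × 0.0465) = 12; θ*₍12₎ = 8.6.
Upper: z₀ + z₂ = 2.020; 1 − a(z₀+z₂) = 0.9010; argument = 2.3019 → 2.30; α₂ = 0.9893; rank = 247; θ*₍247₎ = 24.4.

(8.6, 24.4)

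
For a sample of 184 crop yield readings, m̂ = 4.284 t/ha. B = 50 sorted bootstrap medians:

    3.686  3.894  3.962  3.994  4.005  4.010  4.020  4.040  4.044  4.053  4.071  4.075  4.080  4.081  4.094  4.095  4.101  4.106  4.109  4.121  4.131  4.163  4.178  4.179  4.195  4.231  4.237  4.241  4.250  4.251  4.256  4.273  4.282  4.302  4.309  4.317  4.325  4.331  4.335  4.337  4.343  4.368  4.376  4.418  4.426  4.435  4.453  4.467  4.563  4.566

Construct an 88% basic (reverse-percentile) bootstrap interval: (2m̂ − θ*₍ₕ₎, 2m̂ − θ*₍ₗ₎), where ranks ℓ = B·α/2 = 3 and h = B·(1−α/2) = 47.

(4.115, 4.606)

Percentile endpoints at ranks 3 and 47: θ*₍3₎ = 3.962, θ*₍47₎ = 4.453.
Basic interval reflects these around m̂:
  lower = 2 × 4.284 − 4.453 = 4.115
  upper = 2 × 4.284 − 3.962 = 4.606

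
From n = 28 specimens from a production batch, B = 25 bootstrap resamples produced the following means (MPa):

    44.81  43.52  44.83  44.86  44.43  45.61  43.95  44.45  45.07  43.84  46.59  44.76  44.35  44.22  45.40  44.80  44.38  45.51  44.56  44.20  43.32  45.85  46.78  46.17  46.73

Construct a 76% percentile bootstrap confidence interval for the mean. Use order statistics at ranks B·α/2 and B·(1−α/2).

(43.84, 46.17)

Sorted replicates: 43.32, 43.52, 43.84, 43.95, 44.20, 44.22, 44.35, 44.38, 44.43, 44.45, 44.56, 44.76, 44.80, 44.81, 44.83, 44.86, 45.07, 45.40, 45.51, 45.61, 45.85, 46.17, 46.59, 46.73, 46.78
α = 0.24; lower rank = 25 × 0.120 = 3; upper rank = 25 × 0.880 = 22.
The 3rd smallest replicate is 43.84; the 22nd is 46.17.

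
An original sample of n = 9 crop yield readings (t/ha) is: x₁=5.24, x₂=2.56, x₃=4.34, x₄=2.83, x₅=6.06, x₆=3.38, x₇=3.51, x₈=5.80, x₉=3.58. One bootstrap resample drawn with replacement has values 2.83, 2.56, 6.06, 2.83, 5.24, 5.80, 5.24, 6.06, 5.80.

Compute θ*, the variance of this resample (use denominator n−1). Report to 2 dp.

Mean = 4.7133; sum of squared deviations = 18.2742
s² = 18.2742 / 8 = 2.2843

θ* = 2.28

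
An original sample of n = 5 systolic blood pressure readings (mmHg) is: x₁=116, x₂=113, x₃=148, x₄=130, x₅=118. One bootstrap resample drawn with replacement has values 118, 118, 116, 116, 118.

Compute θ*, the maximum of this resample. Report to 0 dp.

θ* = 118

Maximum = 118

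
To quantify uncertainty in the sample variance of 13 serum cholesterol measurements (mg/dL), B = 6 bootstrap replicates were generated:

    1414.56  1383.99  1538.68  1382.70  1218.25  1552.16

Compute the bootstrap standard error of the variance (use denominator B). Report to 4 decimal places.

SE* = 111.6731

Bootstrap SE is the standard deviation of the 6 replicate variances.
Mean of replicates: (1414.56 + 1383.99 + 1538.68 + 1382.70 + 1218.25 + 1552.16) / 6 = 8490.34000 / 6 = 1415.05667
Sum of squared deviations: (−0.49667)² + (−31.06667)² + (+123.62333)² + (−32.35667)² + (−196.80667)² + (+137.10333)² = 74825.25493
Variance = 74825.25493 / 6 = 12470.87582
SE* = √12470.87582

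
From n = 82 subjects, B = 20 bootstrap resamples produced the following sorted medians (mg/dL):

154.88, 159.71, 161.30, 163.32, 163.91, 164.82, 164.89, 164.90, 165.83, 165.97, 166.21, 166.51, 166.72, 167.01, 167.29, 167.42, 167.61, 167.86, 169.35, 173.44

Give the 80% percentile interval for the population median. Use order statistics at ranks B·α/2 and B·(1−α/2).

α = 0.20; lower rank = 20 × 0.100 = 2; upper rank = 20 × 0.900 = 18.
The 2nd smallest replicate is 159.71; the 18th is 167.86.

(159.71, 167.86)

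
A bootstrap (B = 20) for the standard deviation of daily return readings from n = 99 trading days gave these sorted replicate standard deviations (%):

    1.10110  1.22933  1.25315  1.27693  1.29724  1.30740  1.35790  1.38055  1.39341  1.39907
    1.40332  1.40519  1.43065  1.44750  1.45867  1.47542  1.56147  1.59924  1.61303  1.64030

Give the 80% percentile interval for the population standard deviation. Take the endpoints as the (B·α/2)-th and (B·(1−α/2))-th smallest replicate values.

α = 0.20; lower rank = 20 × 0.100 = 2; upper rank = 20 × 0.900 = 18.
The 2nd smallest replicate is 1.22933; the 18th is 1.59924.

(1.22933, 1.59924)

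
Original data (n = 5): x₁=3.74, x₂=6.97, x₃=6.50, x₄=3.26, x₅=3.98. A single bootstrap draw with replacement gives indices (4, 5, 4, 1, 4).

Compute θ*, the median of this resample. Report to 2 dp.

θ* = 3.26

Resample values: 3.26, 3.98, 3.26, 3.74, 3.26.
Sorted: 3.26, 3.26, 3.26, 3.74, 3.98
Median = middle value = 3.26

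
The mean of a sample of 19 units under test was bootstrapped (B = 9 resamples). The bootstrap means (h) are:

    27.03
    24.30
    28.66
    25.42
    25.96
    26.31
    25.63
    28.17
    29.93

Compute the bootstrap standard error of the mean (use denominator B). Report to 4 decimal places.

Bootstrap SE is the standard deviation of the 9 replicate means.
Mean of replicates: (27.03 + 24.30 + 28.66 + 25.42 + 25.96 + 26.31 + 25.63 + 28.17 + 29.93) / 9 = 241.41000 / 9 = 26.82333
Sum of squared deviations: (+0.20667)² + (−2.52333)² + (+1.83667)² + (−1.40333)² + (−0.86333)² + (−0.51333)² + (−1.19333)² + (+1.34667)² + (+3.10667)² = 25.65040
Variance = 25.65040 / 9 = 2.85004
SE* = √2.85004

SE* = 1.6882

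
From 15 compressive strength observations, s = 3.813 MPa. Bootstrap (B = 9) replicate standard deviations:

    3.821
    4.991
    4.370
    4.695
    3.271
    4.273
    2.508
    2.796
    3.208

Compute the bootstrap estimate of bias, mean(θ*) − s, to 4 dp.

mean(θ*) = (3.821 + 4.991 + 4.370 + 4.695 + 3.271 + 4.273 + 2.508 + 2.796 + 3.208) / 9 = 3.77033
bias = 3.77033 − 3.813

bias = −0.0427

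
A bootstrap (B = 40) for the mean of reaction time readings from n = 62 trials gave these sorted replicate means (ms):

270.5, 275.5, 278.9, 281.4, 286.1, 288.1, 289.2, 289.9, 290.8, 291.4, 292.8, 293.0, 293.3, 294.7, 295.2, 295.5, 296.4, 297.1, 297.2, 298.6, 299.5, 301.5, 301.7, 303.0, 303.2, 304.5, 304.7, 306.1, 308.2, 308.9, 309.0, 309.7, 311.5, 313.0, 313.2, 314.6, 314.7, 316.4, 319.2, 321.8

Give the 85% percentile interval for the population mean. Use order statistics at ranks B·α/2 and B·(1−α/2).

α = 0.15; lower rank = 40 × 0.075 = 3; upper rank = 40 × 0.925 = 37.
The 3rd smallest replicate is 278.9; the 37th is 314.7.

(278.9, 314.7)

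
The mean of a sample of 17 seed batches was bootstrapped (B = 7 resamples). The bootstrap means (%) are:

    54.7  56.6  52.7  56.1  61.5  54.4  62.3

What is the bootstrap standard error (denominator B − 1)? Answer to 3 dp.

Bootstrap SE is the standard deviation of the 7 replicate means.
Mean of replicates: (54.7 + 56.6 + 52.7 + 56.1 + 61.5 + 54.4 + 62.3) / 7 = 398.3000 / 7 = 56.9000
Sum of squared deviations: (−2.2000)² + (−0.3000)² + (−4.2000)² + (−0.8000)² + (+4.6000)² + (−2.5000)² + (+5.4000)² = 79.7800
Variance = 79.7800 / 6 = 13.2967
SE* = √13.2967

SE* = 3.646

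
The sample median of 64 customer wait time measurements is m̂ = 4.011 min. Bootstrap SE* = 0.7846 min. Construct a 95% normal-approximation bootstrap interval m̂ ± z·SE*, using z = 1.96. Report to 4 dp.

(2.4732, 5.5488)

Margin = 1.96 × 0.7846 = 1.53782
Interval: 4.011 ± 1.53782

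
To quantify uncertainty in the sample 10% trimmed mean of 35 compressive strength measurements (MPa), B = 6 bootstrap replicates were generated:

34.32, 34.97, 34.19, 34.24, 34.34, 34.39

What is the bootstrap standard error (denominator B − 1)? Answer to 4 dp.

SE* = 0.2844

Bootstrap SE is the standard deviation of the 6 replicate 10% trimmed means.
Mean of replicates: (34.32 + 34.97 + 34.19 + 34.24 + 34.34 + 34.39) / 6 = 206.45000 / 6 = 34.40833
Sum of squared deviations: (−0.08833)² + (+0.56167)² + (−0.21833)² + (−0.16833)² + (−0.06833)² + (−0.01833)² = 0.40428
Variance = 0.40428 / 5 = 0.08086
SE* = √0.08086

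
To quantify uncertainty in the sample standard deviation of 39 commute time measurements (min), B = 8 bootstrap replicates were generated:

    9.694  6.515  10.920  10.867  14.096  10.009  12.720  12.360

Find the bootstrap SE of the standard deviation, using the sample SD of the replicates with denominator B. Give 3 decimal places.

Bootstrap SE is the standard deviation of the 8 replicate standard deviations.
Mean of replicates: (9.694 + 6.515 + 10.920 + 10.867 + 14.096 + 10.009 + 12.720 + 12.360) / 8 = 87.1810 / 8 = 10.8976
Sum of squared deviations: (−1.2036)² + (−4.3826)² + (+0.0224)² + (−0.0306)² + (+3.1984)² + (−0.8886)² + (+1.8224)² + (+1.4624)² = 37.1364
Variance = 37.1364 / 8 = 4.6421
SE* = √4.6421

SE* = 2.155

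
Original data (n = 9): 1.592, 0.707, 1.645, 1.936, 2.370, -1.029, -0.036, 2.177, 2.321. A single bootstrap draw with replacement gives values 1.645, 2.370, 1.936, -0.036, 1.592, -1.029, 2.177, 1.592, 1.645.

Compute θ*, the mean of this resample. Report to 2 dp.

Mean = (1.645 + 2.370 + 1.936 + (-0.036) + 1.592 + (-1.029) + 2.177 + 1.592 + 1.645) / 9 = 11.8920 / 9 = 1.32

θ* = 1.32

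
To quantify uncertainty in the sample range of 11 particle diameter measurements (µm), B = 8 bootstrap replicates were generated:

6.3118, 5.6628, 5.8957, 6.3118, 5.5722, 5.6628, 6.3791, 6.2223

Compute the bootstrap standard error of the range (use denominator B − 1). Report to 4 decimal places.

SE* = 0.3399

Bootstrap SE is the standard deviation of the 8 replicate ranges.
Mean of replicates: (6.3118 + 5.6628 + 5.8957 + 6.3118 + 5.5722 + 5.6628 + 6.3791 + 6.2223) / 8 = 48.01850 / 8 = 6.00231
Sum of squared deviations: (+0.30949)² + (−0.33951)² + (−0.10661)² + (+0.30949)² + (−0.43011)² + (−0.33951)² + (+0.37679)² + (+0.21999)² = 0.80883
Variance = 0.80883 / 7 = 0.11555
SE* = √0.11555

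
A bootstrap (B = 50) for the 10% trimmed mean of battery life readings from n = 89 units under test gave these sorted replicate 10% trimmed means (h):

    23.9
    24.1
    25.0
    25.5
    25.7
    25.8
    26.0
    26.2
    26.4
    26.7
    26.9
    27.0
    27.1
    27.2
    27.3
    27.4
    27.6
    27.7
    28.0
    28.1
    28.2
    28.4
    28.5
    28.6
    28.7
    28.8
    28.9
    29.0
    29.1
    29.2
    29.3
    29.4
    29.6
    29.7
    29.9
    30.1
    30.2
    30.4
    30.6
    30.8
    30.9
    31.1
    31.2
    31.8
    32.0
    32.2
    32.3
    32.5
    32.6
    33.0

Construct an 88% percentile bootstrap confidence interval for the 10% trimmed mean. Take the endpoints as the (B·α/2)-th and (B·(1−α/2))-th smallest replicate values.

α = 0.12; lower rank = 50 × 0.060 = 3; upper rank = 50 × 0.940 = 47.
The 3rd smallest replicate is 25.0; the 47th is 32.3.

(25.0, 32.3)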